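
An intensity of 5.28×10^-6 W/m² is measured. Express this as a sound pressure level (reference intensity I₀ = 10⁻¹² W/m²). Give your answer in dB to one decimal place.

67.2 dB

I/I₀ = 5.28×10^-6/10⁻¹² = 5.28×10^6, and L = 10·log₁₀(I/I₀).
L = 10·(0.7226 + 6) = 67.23 dB.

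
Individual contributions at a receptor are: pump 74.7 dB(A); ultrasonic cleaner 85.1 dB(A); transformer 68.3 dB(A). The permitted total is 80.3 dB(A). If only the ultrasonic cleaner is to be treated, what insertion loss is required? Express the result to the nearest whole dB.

7 dB

Fixed contribution from the other sources: Σ 10^(L/10) = 10^(74.7/10) + 10^(68.3/10) = 3.627e+07 (75.60 dB(A)).
The limit corresponds to 10^(80.3/10) = 1.072e+08; subtracting the fixed part leaves 7.088e+07 for the ultrasonic cleaner, i.e. 78.51 dB(A).
So the ultrasonic cleaner must be reduced from 85.1 to 78.51 dB(A): IL = 6.59 dB.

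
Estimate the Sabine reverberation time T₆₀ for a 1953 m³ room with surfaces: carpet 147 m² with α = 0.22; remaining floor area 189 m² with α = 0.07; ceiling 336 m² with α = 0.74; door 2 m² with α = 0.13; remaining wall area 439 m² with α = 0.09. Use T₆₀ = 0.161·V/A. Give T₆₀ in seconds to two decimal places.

0.94 s

A = Σ Sᵢαᵢ = 147·0.22 + 189·0.07 + 336·0.74 + 2·0.13 + 439·0.09 = 333.98 m².
T₆₀ = 0.161·V/A = 0.161·1953/333.98 = 0.941 s.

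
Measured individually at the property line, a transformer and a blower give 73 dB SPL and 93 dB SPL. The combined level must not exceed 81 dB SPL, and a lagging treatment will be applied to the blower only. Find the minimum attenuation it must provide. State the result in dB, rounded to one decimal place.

Everything except the blower sums to 10^(73/10) = 1.995e+07 in linear terms, 73.00 dB SPL.
To meet 81 dB SPL overall, the treated blower may contribute at most 10^(81/10) − 1.995e+07 = 1.059e+08, i.e. 80.25 dB SPL.
Required insertion loss = 93 − 80.25 = 12.75 dB.

12.7 dB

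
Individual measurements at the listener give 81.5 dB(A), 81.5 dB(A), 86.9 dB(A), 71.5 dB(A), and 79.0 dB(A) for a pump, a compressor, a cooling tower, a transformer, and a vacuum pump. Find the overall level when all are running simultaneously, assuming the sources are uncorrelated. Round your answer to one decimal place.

89.4 dB(A)

Incoherent sources combine by intensity addition: L_total = 10·log₁₀(Σ 10^(L_i/10)).
Σ 10^(L/10) = 10^(81.5/10) + 10^(81.5/10) + 10^(86.9/10) + 10^(71.5/10) + 10^(79.0/10) = 8.658e+08.
L_total = 10·log₁₀(8.658e+08) = 89.37 dB(A).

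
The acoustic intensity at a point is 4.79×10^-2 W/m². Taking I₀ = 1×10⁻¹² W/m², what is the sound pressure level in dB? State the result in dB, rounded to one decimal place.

106.8 dB

I/I₀ = 4.79×10^-2/10⁻¹² = 4.79×10^10, and L = 10·log₁₀(I/I₀).
L = 10·(0.6803 + 10) = 106.80 dB.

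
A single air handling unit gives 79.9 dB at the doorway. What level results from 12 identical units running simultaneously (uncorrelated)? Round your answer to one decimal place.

90.7 dB

N identical incoherent sources raise the level by 10·log₁₀ N.
L_total = 79.9 + 10·log₁₀(12) = 79.9 + 10.792 = 90.69 dB.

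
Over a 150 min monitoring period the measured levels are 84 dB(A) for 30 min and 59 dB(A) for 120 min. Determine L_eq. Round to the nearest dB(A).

77 dB(A)

L_eq = 10·log₁₀[(1/T)·Σ tᵢ·10^(Lᵢ/10)] with T = 150 min.
Σ tᵢ·10^(Lᵢ/10) = 30·10^(84/10) + 120·10^(59/10) = 7.631e+09.
L_eq = 10·log₁₀(7.631e+09/150) = 77.06 dB(A).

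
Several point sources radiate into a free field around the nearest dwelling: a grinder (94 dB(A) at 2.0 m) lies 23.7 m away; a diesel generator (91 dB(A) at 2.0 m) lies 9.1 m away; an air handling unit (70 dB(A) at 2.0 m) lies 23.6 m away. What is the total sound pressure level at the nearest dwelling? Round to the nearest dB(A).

Propagate each source to the receiver with L = L_ref − 20·log₁₀(r/r_ref), then add intensities.
grinder: 94 − 20·log₁₀(23.7/2.0) = 94 − 21.47 = 72.53 dB(A).
diesel generator: 91 − 20·log₁₀(9.1/2.0) = 91 − 13.16 = 77.84 dB(A).
air handling unit: 70 − 20·log₁₀(23.6/2.0) = 70 − 21.44 = 48.56 dB(A).
Σ 10^(L/10) = 7.877e+07 → L_total = 10·log₁₀(7.877e+07) = 78.96 dB(A).

79 dB(A)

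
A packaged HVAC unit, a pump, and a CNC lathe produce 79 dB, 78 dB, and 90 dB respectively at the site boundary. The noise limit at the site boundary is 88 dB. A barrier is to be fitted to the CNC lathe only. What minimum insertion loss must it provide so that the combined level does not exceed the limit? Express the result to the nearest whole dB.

The untreated sources together contribute 10^(79/10) + 10^(78/10) = 1.425e+08, i.e. 81.54 dB.
The limit corresponds to 10^(88/10) = 6.310e+08; subtracting the fixed part leaves 4.884e+08 for the CNC lathe, i.e. 86.89 dB.
Required insertion loss = 90 − 86.89 = 3.11 dB.

3 dB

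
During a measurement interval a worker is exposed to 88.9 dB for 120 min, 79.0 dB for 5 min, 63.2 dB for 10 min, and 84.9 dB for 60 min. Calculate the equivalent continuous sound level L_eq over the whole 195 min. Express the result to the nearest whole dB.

88 dB

The energy average is taken in the linear domain: L_eq = 10·log₁₀[(Σ tᵢ·10^(Lᵢ/10))/T], T = 195 min.
Σ tᵢ·10^(Lᵢ/10) = 120·10^(88.9/10) + 5·10^(79.0/10) + 10·10^(63.2/10) + 60·10^(84.9/10) = 1.121e+11.
L_eq = 10·log₁₀(1.121e+11/195) = 87.60 dB.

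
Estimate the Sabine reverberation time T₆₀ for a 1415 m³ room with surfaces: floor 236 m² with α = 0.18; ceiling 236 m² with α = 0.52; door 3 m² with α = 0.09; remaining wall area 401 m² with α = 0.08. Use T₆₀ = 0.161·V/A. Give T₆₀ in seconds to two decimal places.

1.15 s

A = Σ Sᵢαᵢ = 236·0.18 + 236·0.52 + 3·0.09 + 401·0.08 = 197.55 m².
T₆₀ = 0.161 × 1415 / 197.55 = 1.153 s.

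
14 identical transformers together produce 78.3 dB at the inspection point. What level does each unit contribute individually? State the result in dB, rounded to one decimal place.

14 equal contributions raise the level by 10·log₁₀ 14 = 11.461 dB, so each unit alone gives 78.3 − 11.461.

66.8 dB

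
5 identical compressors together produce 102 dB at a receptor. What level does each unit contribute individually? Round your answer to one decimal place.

95.0 dB

Dividing the total intensity by 5 lowers the level by 10·log₁₀ 5 = 6.990 dB: L₁ = 102 − 6.990.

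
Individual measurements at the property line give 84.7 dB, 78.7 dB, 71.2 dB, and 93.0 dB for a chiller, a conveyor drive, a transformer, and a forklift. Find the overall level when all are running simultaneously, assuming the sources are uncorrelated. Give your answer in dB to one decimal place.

93.8 dB

For uncorrelated sources the intensities add, so convert each level to linear form, sum, and take 10·log₁₀ of the total.
Σ 10^(L/10) = 10^(84.7/10) + 10^(78.7/10) + 10^(71.2/10) + 10^(93.0/10) = 2.378e+09.
L_total = 10·log₁₀(2.378e+09) = 93.76 dB.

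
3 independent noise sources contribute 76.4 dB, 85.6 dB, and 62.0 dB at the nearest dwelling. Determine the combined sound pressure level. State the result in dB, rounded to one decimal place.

Incoherent sources combine by intensity addition: L_total = 10·log₁₀(Σ 10^(L_i/10)).
Σ 10^(L/10) = 10^(76.4/10) + 10^(85.6/10) + 10^(62.0/10) = 4.083e+08.
L_total = 10·log₁₀(4.083e+08) = 86.11 dB.

86.1 dB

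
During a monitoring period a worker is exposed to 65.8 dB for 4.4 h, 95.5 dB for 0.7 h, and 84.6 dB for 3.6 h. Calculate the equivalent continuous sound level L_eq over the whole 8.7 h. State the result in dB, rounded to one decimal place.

L_eq = 10·log₁₀[(1/T)·Σ tᵢ·10^(Lᵢ/10)] with T = 8.7 h.
Σ tᵢ·10^(Lᵢ/10) = 4.4·10^(65.8/10) + 0.7·10^(95.5/10) + 3.6·10^(84.6/10) = 3.539e+09.
L_eq = 10·log₁₀(3.539e+09/8.7) = 86.09 dB.

86.1 dB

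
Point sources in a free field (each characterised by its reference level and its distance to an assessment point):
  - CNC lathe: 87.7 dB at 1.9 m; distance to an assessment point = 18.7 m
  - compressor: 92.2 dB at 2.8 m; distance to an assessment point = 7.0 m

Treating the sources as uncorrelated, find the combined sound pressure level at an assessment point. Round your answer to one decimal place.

84.3 dB

First find each source's level at the receiver (point-source: −20·log₁₀(r/r_ref)), then combine on an intensity basis.
CNC lathe: 87.7 − 20·log₁₀(18.7/1.9) = 87.7 − 19.86 = 67.84 dB.
compressor: 92.2 − 20·log₁₀(7.0/2.8) = 92.2 − 7.96 = 84.24 dB.
Σ 10^(L/10) = 2.716e+08 → L_total = 10·log₁₀(2.716e+08) = 84.34 dB.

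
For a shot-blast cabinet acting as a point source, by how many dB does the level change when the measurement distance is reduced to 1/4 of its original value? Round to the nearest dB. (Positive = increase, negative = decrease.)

A point source loses 6 dB per doubling of distance; generally ΔL = −20·log₁₀(r₂/r₁).
ΔL = −20·log₁₀(0.25) = +12.04 dB.

+12 dB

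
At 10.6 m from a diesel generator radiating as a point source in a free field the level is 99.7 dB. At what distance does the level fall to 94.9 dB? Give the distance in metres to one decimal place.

Point-source spreading drops the level by 20·log₁₀(r₂/r₁); inverting, r₂/r₁ = 10^(ΔL/20).
r₂ = 10.6·10^((99.7−94.9)/20) = 10.6·10^(4.8/20) = 18.42 m.

18.4 m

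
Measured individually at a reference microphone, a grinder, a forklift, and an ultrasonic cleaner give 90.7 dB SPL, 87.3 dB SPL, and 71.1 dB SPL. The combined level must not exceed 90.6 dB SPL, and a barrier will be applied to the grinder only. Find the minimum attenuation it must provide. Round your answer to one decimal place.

2.9 dB

The untreated sources together contribute 10^(87.3/10) + 10^(71.1/10) = 5.499e+08, i.e. 87.40 dB SPL.
The limit corresponds to 10^(90.6/10) = 1.148e+09; subtracting the fixed part leaves 5.982e+08 for the grinder, i.e. 87.77 dB SPL.
Required insertion loss = 90.7 − 87.77 = 2.93 dB.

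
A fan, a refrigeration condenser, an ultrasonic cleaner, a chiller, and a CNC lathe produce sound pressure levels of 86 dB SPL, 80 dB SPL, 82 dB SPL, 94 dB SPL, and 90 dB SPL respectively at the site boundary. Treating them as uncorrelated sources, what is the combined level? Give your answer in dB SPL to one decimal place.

Incoherent sources combine by intensity addition: L_total = 10·log₁₀(Σ 10^(L_i/10)).
Σ 10^(L/10) = 10^(86/10) + 10^(80/10) + 10^(82/10) + 10^(94/10) + 10^(90/10) = 4.168e+09.
L_total = 10·log₁₀(4.168e+09) = 96.20 dB SPL.

96.2 dB SPL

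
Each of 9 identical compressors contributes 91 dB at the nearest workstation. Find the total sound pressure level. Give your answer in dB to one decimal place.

With 9 equal, uncorrelated contributions the intensity is 9× that of one unit, giving a rise of 10·log₁₀ 9.
L_total = 91 + 10·log₁₀(9) = 91 + 9.542 = 100.54 dB.

100.5 dB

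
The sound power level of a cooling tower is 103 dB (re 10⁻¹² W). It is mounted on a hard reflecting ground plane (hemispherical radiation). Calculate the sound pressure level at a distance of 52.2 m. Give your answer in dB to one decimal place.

60.7 dB

The power spreads over a hemisphere of area 2π·r², so L_p = L_w − 10·log₁₀(2π·r²).
2π·r² = 1.712e+04 m², 10·log₁₀ of that is 42.335 dB.
L_p = 103 − 42.335 = 60.66 dB.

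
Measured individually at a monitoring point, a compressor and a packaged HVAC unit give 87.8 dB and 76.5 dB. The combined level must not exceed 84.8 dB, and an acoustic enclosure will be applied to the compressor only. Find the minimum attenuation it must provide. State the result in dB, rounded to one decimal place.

The untreated sources together contribute 10^(76.5/10) = 4.467e+07, i.e. 76.50 dB.
The limit corresponds to 10^(84.8/10) = 3.020e+08; subtracting the fixed part leaves 2.573e+08 for the compressor, i.e. 84.10 dB.
Required insertion loss = 87.8 − 84.10 = 3.70 dB.

3.7 dB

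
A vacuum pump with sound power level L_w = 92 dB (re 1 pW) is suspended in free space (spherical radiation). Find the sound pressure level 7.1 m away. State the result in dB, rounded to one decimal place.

64.0 dB

L_p = L_w − 10·log₁₀(4π·r²) with r = 7.1 m.
4π·r² = 633.5 m², 10·log₁₀ of that is 28.017 dB.
L_p = 92 − 28.017 = 63.98 dB.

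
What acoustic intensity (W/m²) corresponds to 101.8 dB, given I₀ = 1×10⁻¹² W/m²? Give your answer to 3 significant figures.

0.0151 W/m²

L = 10·log₁₀(I/I₀) ⇒ I = I₀·10^(L/10) = 10⁻¹² × 10^10.18.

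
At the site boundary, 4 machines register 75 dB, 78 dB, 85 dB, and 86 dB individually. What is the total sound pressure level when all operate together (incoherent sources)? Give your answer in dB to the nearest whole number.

For uncorrelated sources the intensities add, so convert each level to linear form, sum, and take 10·log₁₀ of the total.
Σ 10^(L/10) = 10^(75/10) + 10^(78/10) + 10^(85/10) + 10^(86/10) = 8.091e+08.
L_total = 10·log₁₀(8.091e+08) = 89.08 dB.

89 dB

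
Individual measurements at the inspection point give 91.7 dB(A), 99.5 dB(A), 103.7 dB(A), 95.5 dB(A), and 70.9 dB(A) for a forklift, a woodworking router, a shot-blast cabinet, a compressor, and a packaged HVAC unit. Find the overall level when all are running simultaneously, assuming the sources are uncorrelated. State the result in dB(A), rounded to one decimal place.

105.7 dB(A)

For uncorrelated sources the intensities add, so convert each level to linear form, sum, and take 10·log₁₀ of the total.
Σ 10^(L/10) = 10^(91.7/10) + 10^(99.5/10) + 10^(103.7/10) + 10^(95.5/10) + 10^(70.9/10) = 3.739e+10.
L_total = 10·log₁₀(3.739e+10) = 105.73 dB(A).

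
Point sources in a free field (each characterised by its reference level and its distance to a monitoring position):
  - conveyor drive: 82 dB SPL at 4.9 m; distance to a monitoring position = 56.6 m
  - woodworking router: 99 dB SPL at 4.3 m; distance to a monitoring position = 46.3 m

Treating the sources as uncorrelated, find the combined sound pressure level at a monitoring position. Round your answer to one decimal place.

78.4 dB SPL

Apply inverse-square spreading to bring every level to the receiver, then sum 10^(L/10).
conveyor drive: 82 − 20·log₁₀(56.6/4.9) = 82 − 21.25 = 60.75 dB SPL.
woodworking router: 99 − 20·log₁₀(46.3/4.3) = 99 − 20.64 = 78.36 dB SPL.
Σ 10^(L/10) = 6.970e+07 → L_total = 10·log₁₀(6.970e+07) = 78.43 dB SPL.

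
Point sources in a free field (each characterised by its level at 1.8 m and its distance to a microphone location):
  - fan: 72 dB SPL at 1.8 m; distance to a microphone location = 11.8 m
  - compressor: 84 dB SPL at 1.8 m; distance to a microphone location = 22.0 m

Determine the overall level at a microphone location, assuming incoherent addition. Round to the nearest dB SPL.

63 dB SPL

Apply inverse-square spreading to bring every level to the receiver, then sum 10^(L/10).
fan: 72 − 20·log₁₀(11.8/1.8) = 72 − 16.33 = 55.67 dB SPL.
compressor: 84 − 20·log₁₀(22.0/1.8) = 84 − 21.74 = 62.26 dB SPL.
Σ 10^(L/10) = 2.050e+06 → L_total = 10·log₁₀(2.050e+06) = 63.12 dB SPL.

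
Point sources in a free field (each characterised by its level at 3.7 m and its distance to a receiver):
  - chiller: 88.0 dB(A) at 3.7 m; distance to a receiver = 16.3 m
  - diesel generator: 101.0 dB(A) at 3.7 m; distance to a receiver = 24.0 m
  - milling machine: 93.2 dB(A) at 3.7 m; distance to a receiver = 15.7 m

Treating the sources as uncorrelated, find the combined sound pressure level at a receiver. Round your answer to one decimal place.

86.5 dB(A)

First find each source's level at the receiver (point-source: −20·log₁₀(r/r_ref)), then combine on an intensity basis.
chiller: 88.0 − 20·log₁₀(16.3/3.7) = 88.0 − 12.88 = 75.12 dB(A).
diesel generator: 101.0 − 20·log₁₀(24.0/3.7) = 101.0 − 16.24 = 84.76 dB(A).
milling machine: 93.2 − 20·log₁₀(15.7/3.7) = 93.2 − 12.55 = 80.65 dB(A).
Σ 10^(L/10) = 4.478e+08 → L_total = 10·log₁₀(4.478e+08) = 86.51 dB(A).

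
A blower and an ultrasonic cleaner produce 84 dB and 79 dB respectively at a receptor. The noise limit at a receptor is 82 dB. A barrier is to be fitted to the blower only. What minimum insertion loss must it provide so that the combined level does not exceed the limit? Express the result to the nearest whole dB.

5 dB

The untreated sources together contribute 10^(79/10) = 7.943e+07, i.e. 79.00 dB.
The limit corresponds to 10^(82/10) = 1.585e+08; subtracting the fixed part leaves 7.906e+07 for the blower, i.e. 78.98 dB.
Required insertion loss = 84 − 78.98 = 5.02 dB.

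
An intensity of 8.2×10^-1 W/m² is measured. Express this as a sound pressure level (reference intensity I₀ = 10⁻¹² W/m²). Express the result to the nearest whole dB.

Dividing by I₀ shifts the exponent by 12: I/I₀ = 8.2×10^11.
L = 10·(0.9138 + 11) = 119.14 dB.

119 dB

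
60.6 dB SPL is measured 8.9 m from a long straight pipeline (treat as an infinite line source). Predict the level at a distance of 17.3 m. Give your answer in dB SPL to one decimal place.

Cylindrical spreading from a line source gives a 10·log₁₀(r₂/r₁) drop.
L₂ = 60.6 − 10·log₁₀(17.3/8.9) = 60.6 − 2.887 = 57.71 dB SPL.

57.7 dB SPL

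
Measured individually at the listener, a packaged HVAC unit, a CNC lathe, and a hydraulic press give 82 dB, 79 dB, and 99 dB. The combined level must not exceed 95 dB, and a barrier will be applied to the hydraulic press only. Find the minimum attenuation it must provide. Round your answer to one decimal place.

4.3 dB

Everything except the hydraulic press sums to 10^(82/10) + 10^(79/10) = 2.379e+08 in linear terms, 83.76 dB.
The limit corresponds to 10^(95/10) = 3.162e+09; subtracting the fixed part leaves 2.924e+09 for the hydraulic press, i.e. 94.66 dB.
So the hydraulic press must be reduced from 99 to 94.66 dB: IL = 4.34 dB.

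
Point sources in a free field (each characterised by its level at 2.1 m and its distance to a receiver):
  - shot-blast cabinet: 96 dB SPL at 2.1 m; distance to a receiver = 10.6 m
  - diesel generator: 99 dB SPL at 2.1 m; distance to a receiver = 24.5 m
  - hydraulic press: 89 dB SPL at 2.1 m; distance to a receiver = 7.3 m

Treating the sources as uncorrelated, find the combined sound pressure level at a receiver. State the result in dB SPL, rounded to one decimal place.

Apply inverse-square spreading to bring every level to the receiver, then sum 10^(L/10).
shot-blast cabinet: 96 − 20·log₁₀(10.6/2.1) = 96 − 14.06 = 81.94 dB SPL.
diesel generator: 99 − 20·log₁₀(24.5/2.1) = 99 − 21.34 = 77.66 dB SPL.
hydraulic press: 89 − 20·log₁₀(7.3/2.1) = 89 − 10.82 = 78.18 dB SPL.
Σ 10^(L/10) = 2.803e+08 → L_total = 10·log₁₀(2.803e+08) = 84.48 dB SPL.

84.5 dB SPL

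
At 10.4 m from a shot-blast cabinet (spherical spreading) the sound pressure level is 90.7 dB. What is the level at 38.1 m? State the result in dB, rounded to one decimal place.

Spherical spreading from a point source gives a 20·log₁₀(r₂/r₁) drop.
L₂ = 90.7 − 20·log₁₀(38.1/10.4) = 90.7 − 11.278 = 79.42 dB.

79.4 dB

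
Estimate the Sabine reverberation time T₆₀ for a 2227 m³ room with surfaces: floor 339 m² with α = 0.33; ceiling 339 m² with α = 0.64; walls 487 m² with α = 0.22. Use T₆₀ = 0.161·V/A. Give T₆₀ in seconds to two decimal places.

0.82 s

Summing Sᵢαᵢ: 339·0.33 + 339·0.64 + 487·0.22 = 435.97 m².
T₆₀ = 0.161 × 2227 / 435.97 = 0.822 s.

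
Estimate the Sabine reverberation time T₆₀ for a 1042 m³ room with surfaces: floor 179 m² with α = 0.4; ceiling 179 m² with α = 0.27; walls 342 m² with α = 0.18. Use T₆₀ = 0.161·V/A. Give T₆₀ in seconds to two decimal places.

0.92 s

Total absorption A = 179·0.4 + 179·0.27 + 342·0.18 = 181.49 m² sabins.
T₆₀ = 0.161 × 1042 / 181.49 = 0.924 s.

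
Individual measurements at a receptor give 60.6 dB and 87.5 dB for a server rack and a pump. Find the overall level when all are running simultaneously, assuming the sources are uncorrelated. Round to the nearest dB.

88 dB

Incoherent sources combine by intensity addition: L_total = 10·log₁₀(Σ 10^(L_i/10)).
Σ 10^(L/10) = 10^(60.6/10) + 10^(87.5/10) = 5.635e+08.
L_total = 10·log₁₀(5.635e+08) = 87.51 dB.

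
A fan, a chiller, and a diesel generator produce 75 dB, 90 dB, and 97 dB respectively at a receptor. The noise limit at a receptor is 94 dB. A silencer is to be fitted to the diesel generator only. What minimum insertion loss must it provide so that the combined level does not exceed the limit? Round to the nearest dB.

Everything except the diesel generator sums to 10^(75/10) + 10^(90/10) = 1.032e+09 in linear terms, 90.14 dB.
To meet 94 dB overall, the treated diesel generator may contribute at most 10^(94/10) − 1.032e+09 = 1.480e+09, i.e. 91.70 dB.
So the diesel generator must be reduced from 97 to 91.70 dB: IL = 5.30 dB.

5 dB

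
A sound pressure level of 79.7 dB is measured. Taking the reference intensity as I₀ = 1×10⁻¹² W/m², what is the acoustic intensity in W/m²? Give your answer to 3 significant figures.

I/I₀ = 10^(79.7/10) = 9.333e+07, so I = 9.333e+07 × 10⁻¹² W/m².

9.33e-05 W/m²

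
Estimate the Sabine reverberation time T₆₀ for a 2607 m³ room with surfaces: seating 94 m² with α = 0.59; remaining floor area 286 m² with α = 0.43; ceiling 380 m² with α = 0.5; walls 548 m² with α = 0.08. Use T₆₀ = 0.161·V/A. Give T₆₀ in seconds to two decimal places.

A = Σ Sᵢαᵢ = 94·0.59 + 286·0.43 + 380·0.5 + 548·0.08 = 412.28 m².
T₆₀ = 0.161·V/A = 0.161·2607/412.28 = 1.018 s.

1.02 s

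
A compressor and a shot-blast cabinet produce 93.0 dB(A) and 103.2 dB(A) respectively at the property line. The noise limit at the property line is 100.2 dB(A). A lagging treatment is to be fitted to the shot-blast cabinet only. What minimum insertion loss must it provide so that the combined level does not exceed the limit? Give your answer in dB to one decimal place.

The untreated sources together contribute 10^(93.0/10) = 1.995e+09, i.e. 93.00 dB(A).
To meet 100.2 dB(A) overall, the treated shot-blast cabinet may contribute at most 10^(100.2/10) − 1.995e+09 = 8.476e+09, i.e. 99.28 dB(A).
Required insertion loss = 103.2 − 99.28 = 3.92 dB.

3.9 dB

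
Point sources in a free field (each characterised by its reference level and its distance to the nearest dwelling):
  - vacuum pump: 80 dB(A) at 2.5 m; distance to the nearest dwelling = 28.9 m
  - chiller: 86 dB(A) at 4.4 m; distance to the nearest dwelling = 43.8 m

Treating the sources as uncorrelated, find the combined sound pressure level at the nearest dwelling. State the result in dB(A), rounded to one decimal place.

66.8 dB(A)

Apply inverse-square spreading to bring every level to the receiver, then sum 10^(L/10).
vacuum pump: 80 − 20·log₁₀(28.9/2.5) = 80 − 21.26 = 58.74 dB(A).
chiller: 86 − 20·log₁₀(43.8/4.4) = 86 − 19.96 = 66.04 dB(A).
Σ 10^(L/10) = 4.766e+06 → L_total = 10·log₁₀(4.766e+06) = 66.78 dB(A).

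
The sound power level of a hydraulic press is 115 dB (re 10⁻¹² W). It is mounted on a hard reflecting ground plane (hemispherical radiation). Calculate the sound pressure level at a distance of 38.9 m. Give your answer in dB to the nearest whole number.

75 dB

Free-field hemispherical radiation: L_p = L_w − 10·log₁₀(2π·r²), r = 38.9 m.
2π·r² = 9508 m², 10·log₁₀ of that is 39.781 dB.
L_p = 115 − 39.781 = 75.22 dB.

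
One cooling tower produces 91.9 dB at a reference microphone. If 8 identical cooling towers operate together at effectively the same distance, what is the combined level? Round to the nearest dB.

N identical incoherent sources raise the level by 10·log₁₀ N.
L_total = 91.9 + 10·log₁₀(8) = 91.9 + 9.031 = 100.93 dB.

101 dB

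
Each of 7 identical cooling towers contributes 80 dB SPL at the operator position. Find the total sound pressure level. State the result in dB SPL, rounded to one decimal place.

88.5 dB SPL

L_total = L₁ + 10·log₁₀ N for N identical incoherent sources.
L_total = 80 + 10·log₁₀(7) = 80 + 8.451 = 88.45 dB SPL.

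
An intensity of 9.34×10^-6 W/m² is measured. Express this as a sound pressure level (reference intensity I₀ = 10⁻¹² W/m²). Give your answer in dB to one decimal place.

69.7 dB

I/I₀ = 9.34×10^-6/10⁻¹² = 9.34×10^6, and L = 10·log₁₀(I/I₀).
L = 10·(0.9703 + 6) = 69.70 dB.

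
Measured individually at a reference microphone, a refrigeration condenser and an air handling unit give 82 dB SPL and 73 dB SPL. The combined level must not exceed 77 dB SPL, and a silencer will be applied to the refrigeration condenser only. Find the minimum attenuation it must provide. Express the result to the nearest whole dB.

7 dB

The untreated sources together contribute 10^(73/10) = 1.995e+07, i.e. 73.00 dB SPL.
To meet 77 dB SPL overall, the treated refrigeration condenser may contribute at most 10^(77/10) − 1.995e+07 = 3.017e+07, i.e. 74.80 dB SPL.
Required insertion loss = 82 − 74.80 = 7.20 dB.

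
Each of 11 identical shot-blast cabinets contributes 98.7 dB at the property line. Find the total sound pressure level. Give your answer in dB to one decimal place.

109.1 dB

L_total = L₁ + 10·log₁₀ N for N identical incoherent sources.
L_total = 98.7 + 10·log₁₀(11) = 98.7 + 10.414 = 109.11 dB.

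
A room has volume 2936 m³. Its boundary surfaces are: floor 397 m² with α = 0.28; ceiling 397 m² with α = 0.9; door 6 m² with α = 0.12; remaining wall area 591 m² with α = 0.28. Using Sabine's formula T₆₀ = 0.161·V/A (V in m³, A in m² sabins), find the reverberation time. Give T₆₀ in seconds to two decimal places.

Total absorption A = 397·0.28 + 397·0.9 + 6·0.12 + 591·0.28 = 634.66 m² sabins.
T₆₀ = 0.161·V/A = 0.161·2936/634.66 = 0.745 s.

0.74 s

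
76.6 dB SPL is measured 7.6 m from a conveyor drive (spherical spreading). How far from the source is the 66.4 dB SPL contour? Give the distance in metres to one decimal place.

24.6 m

For a point source L₁ − L₂ = 20·log₁₀(r₂/r₁), so r₂ = r₁·10^((L₁−L₂)/20).
r₂ = 7.6·10^((76.6−66.4)/20) = 7.6·10^(10.2/20) = 24.59 m.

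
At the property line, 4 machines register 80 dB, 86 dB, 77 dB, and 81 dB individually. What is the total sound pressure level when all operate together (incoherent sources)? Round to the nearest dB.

Incoherent sources combine by intensity addition: L_total = 10·log₁₀(Σ 10^(L_i/10)).
Σ 10^(L/10) = 10^(80/10) + 10^(86/10) + 10^(77/10) + 10^(81/10) = 6.741e+08.
L_total = 10·log₁₀(6.741e+08) = 88.29 dB.

88 dB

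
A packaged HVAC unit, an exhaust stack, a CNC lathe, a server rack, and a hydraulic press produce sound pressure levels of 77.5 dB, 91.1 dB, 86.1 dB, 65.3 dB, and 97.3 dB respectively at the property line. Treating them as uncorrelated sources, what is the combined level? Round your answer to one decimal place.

For uncorrelated sources the intensities add, so convert each level to linear form, sum, and take 10·log₁₀ of the total.
Σ 10^(L/10) = 10^(77.5/10) + 10^(91.1/10) + 10^(86.1/10) + 10^(65.3/10) + 10^(97.3/10) = 7.126e+09.
L_total = 10·log₁₀(7.126e+09) = 98.53 dB.

98.5 dB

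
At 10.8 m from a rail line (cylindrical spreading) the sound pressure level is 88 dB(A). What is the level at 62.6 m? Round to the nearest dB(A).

80 dB(A)

Line-source attenuation: ΔL = 10·log₁₀(r₂/r₁) = 10·log₁₀(62.6/10.8) = 7.632 dB.
L₂ = 88 − 10·log₁₀(62.6/10.8) = 88 − 7.632 = 80.37 dB(A).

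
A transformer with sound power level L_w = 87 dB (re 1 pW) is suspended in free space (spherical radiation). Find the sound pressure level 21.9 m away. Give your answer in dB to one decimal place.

49.2 dB

Free-field spherical radiation: L_p = L_w − 10·log₁₀(4π·r²), r = 21.9 m.
4π·r² = 6027 m², 10·log₁₀ of that is 37.801 dB.
L_p = 87 − 37.801 = 49.20 dB.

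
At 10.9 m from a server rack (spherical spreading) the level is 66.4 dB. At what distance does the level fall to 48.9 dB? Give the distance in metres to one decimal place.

For a point source L₁ − L₂ = 20·log₁₀(r₂/r₁), so r₂ = r₁·10^((L₁−L₂)/20).
r₂ = 10.9·10^((66.4−48.9)/20) = 10.9·10^(17.5/20) = 81.74 m.

81.7 m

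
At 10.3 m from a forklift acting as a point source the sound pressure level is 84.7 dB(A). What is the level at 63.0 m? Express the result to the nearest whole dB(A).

69 dB(A)

For a point source, L₂ = L₁ − 20·log₁₀(r₂/r₁).
L₂ = 84.7 − 20·log₁₀(63.0/10.3) = 84.7 − 15.730 = 68.97 dB(A).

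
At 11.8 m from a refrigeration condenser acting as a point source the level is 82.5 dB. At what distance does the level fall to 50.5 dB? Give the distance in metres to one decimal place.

The 32.0 dB drop corresponds to a distance ratio of 10^(32.0/20) for a point source.
r₂ = 11.8·10^((82.5−50.5)/20) = 11.8·10^(32.0/20) = 469.77 m.

469.8 m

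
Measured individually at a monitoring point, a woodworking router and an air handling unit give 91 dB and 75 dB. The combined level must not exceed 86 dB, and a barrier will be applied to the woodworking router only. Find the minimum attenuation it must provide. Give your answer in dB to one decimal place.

5.4 dB

Fixed contribution from the other source: Σ 10^(L/10) = 10^(75/10) = 3.162e+07 (75.00 dB).
To meet 86 dB overall, the treated woodworking router may contribute at most 10^(86/10) − 3.162e+07 = 3.665e+08, i.e. 85.64 dB.
So the woodworking router must be reduced from 91 to 85.64 dB: IL = 5.36 dB.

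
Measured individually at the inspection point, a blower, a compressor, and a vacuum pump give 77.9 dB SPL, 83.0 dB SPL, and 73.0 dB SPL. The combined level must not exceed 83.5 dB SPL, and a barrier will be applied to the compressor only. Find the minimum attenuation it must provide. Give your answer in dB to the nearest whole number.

1 dB

Everything except the compressor sums to 10^(77.9/10) + 10^(73.0/10) = 8.161e+07 in linear terms, 79.12 dB SPL.
To meet 83.5 dB SPL overall, the treated compressor may contribute at most 10^(83.5/10) − 8.161e+07 = 1.423e+08, i.e. 81.53 dB SPL.
So the compressor must be reduced from 83.0 to 81.53 dB SPL: IL = 1.47 dB.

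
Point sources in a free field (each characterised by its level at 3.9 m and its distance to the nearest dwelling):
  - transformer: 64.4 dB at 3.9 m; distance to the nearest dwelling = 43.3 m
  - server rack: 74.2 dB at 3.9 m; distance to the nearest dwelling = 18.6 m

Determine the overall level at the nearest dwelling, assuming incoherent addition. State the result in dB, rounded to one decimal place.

Apply inverse-square spreading to bring every level to the receiver, then sum 10^(L/10).
transformer: 64.4 − 20·log₁₀(43.3/3.9) = 64.4 − 20.91 = 43.49 dB.
server rack: 74.2 − 20·log₁₀(18.6/3.9) = 74.2 − 13.57 = 60.63 dB.
Σ 10^(L/10) = 1.179e+06 → L_total = 10·log₁₀(1.179e+06) = 60.71 dB.

60.7 dB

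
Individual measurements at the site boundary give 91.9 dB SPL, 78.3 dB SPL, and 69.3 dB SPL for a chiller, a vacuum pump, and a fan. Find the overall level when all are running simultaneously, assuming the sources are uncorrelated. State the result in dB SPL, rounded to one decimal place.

92.1 dB SPL

Incoherent sources combine by intensity addition: L_total = 10·log₁₀(Σ 10^(L_i/10)).
Σ 10^(L/10) = 10^(91.9/10) + 10^(78.3/10) + 10^(69.3/10) = 1.625e+09.
L_total = 10·log₁₀(1.625e+09) = 92.11 dB SPL.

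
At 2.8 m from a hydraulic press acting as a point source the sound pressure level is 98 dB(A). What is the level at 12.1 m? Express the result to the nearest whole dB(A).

For a point source, L₂ = L₁ − 20·log₁₀(r₂/r₁).
L₂ = 98 − 20·log₁₀(12.1/2.8) = 98 − 12.713 = 85.29 dB(A).

85 dB(A)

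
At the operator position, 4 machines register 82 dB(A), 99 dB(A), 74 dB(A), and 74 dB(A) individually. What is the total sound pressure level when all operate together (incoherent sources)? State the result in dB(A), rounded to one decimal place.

Incoherent sources combine by intensity addition: L_total = 10·log₁₀(Σ 10^(L_i/10)).
Σ 10^(L/10) = 10^(82/10) + 10^(99/10) + 10^(74/10) + 10^(74/10) = 8.152e+09.
L_total = 10·log₁₀(8.152e+09) = 99.11 dB(A).

99.1 dB(A)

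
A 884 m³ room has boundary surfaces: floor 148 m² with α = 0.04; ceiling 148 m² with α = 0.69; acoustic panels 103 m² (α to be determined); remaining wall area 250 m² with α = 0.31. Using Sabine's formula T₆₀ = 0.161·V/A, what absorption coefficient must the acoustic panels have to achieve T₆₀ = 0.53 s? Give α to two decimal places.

0.81

A = 0.161·V/T₆₀ = 0.161·884/0.53 = 268.54 m² sabins.
Absorption from the other surfaces = 148·0.04 + 148·0.69 + 250·0.31 = 185.54 m², so the acoustic panels must supply 83.00 m² over 103 m².
α = 83.00/103 = 0.806.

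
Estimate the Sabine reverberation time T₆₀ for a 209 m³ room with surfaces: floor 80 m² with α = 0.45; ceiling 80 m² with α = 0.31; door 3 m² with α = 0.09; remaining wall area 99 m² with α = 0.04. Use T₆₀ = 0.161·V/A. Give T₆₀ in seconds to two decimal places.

0.52 s

Summing Sᵢαᵢ: 80·0.45 + 80·0.31 + 3·0.09 + 99·0.04 = 65.03 m².
T₆₀ = 0.161 × 209 / 65.03 = 0.517 s.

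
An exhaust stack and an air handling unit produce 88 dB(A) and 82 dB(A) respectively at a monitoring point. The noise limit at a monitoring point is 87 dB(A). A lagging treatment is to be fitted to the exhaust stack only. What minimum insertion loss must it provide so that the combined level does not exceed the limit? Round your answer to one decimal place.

The untreated sources together contribute 10^(82/10) = 1.585e+08, i.e. 82.00 dB(A).
The limit corresponds to 10^(87/10) = 5.012e+08; subtracting the fixed part leaves 3.427e+08 for the exhaust stack, i.e. 85.35 dB(A).
Required insertion loss = 88 − 85.35 = 2.65 dB.

2.7 dB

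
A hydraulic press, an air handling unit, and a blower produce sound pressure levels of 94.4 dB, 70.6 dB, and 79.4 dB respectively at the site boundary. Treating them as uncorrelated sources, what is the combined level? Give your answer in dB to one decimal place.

94.6 dB

For uncorrelated sources the intensities add, so convert each level to linear form, sum, and take 10·log₁₀ of the total.
Σ 10^(L/10) = 10^(94.4/10) + 10^(70.6/10) + 10^(79.4/10) = 2.853e+09.
L_total = 10·log₁₀(2.853e+09) = 94.55 dB.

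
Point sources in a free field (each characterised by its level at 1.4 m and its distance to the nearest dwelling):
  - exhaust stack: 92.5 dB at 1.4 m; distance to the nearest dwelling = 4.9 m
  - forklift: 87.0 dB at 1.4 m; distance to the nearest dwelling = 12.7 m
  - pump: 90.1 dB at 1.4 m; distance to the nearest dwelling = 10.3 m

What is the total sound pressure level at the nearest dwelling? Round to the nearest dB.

82 dB

First find each source's level at the receiver (point-source: −20·log₁₀(r/r_ref)), then combine on an intensity basis.
exhaust stack: 92.5 − 20·log₁₀(4.9/1.4) = 92.5 − 10.88 = 81.62 dB.
forklift: 87.0 − 20·log₁₀(12.7/1.4) = 87.0 − 19.15 = 67.85 dB.
pump: 90.1 − 20·log₁₀(10.3/1.4) = 90.1 − 17.33 = 72.77 dB.
Σ 10^(L/10) = 1.702e+08 → L_total = 10·log₁₀(1.702e+08) = 82.31 dB.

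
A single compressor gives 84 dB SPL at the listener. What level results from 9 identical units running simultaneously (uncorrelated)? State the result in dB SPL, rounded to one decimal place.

N identical incoherent sources raise the level by 10·log₁₀ N.
L_total = 84 + 10·log₁₀(9) = 84 + 9.542 = 93.54 dB SPL.

93.5 dB SPL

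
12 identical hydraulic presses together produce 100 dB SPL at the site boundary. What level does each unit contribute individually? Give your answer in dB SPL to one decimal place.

89.2 dB SPL

12 equal contributions raise the level by 10·log₁₀ 12 = 10.792 dB, so each unit alone gives 100 − 10.792.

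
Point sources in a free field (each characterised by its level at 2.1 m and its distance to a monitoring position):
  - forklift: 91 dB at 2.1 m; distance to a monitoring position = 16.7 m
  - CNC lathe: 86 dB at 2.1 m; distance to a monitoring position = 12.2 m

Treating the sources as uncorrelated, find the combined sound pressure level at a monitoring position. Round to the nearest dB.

First find each source's level at the receiver (point-source: −20·log₁₀(r/r_ref)), then combine on an intensity basis.
forklift: 91 − 20·log₁₀(16.7/2.1) = 91 − 18.01 = 72.99 dB.
CNC lathe: 86 − 20·log₁₀(12.2/2.1) = 86 − 15.28 = 70.72 dB.
Σ 10^(L/10) = 3.170e+07 → L_total = 10·log₁₀(3.170e+07) = 75.01 dB.

75 dB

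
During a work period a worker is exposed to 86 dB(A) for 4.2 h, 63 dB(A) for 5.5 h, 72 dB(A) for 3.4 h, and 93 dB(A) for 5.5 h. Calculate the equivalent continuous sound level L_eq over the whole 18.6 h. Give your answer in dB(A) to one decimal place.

88.3 dB(A)

L_eq = 10·log₁₀[(1/T)·Σ tᵢ·10^(Lᵢ/10)] with T = 18.6 h.
Σ tᵢ·10^(Lᵢ/10) = 4.2·10^(86/10) + 5.5·10^(63/10) + 3.4·10^(72/10) + 5.5·10^(93/10) = 1.271e+10.
L_eq = 10·log₁₀(1.271e+10/18.6) = 88.35 dB(A).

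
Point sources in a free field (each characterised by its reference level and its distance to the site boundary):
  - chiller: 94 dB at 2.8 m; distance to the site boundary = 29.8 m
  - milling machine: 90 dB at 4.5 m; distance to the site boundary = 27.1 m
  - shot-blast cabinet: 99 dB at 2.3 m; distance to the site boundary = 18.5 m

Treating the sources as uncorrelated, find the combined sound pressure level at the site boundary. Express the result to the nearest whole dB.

Propagate each source to the receiver with L = L_ref − 20·log₁₀(r/r_ref), then add intensities.
chiller: 94 − 20·log₁₀(29.8/2.8) = 94 − 20.54 = 73.46 dB.
milling machine: 90 − 20·log₁₀(27.1/4.5) = 90 − 15.60 = 74.40 dB.
shot-blast cabinet: 99 − 20·log₁₀(18.5/2.3) = 99 − 18.11 = 80.89 dB.
Σ 10^(L/10) = 1.725e+08 → L_total = 10·log₁₀(1.725e+08) = 82.37 dB.

82 dB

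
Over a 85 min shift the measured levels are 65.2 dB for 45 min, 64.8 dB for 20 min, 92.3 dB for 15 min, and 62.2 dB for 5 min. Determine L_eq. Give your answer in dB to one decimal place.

84.8 dB

The energy average is taken in the linear domain: L_eq = 10·log₁₀[(Σ tᵢ·10^(Lᵢ/10))/T], T = 85 min.
Σ tᵢ·10^(Lᵢ/10) = 45·10^(65.2/10) + 20·10^(64.8/10) + 15·10^(92.3/10) + 5·10^(62.2/10) = 2.569e+10.
L_eq = 10·log₁₀(2.569e+10/85) = 84.80 dB.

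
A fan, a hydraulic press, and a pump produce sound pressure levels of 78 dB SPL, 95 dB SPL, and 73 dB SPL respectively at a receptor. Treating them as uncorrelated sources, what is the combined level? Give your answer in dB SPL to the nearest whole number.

Incoherent sources combine by intensity addition: L_total = 10·log₁₀(Σ 10^(L_i/10)).
Σ 10^(L/10) = 10^(78/10) + 10^(95/10) + 10^(73/10) = 3.245e+09.
L_total = 10·log₁₀(3.245e+09) = 95.11 dB SPL.

95 dB SPL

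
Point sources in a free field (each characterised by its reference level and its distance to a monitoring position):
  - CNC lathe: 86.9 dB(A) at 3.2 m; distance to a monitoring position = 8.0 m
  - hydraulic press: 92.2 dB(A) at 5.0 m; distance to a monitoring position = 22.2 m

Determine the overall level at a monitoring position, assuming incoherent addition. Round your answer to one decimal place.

82.1 dB(A)

Apply inverse-square spreading to bring every level to the receiver, then sum 10^(L/10).
CNC lathe: 86.9 − 20·log₁₀(8.0/3.2) = 86.9 − 7.96 = 78.94 dB(A).
hydraulic press: 92.2 − 20·log₁₀(22.2/5.0) = 92.2 − 12.95 = 79.25 dB(A).
Σ 10^(L/10) = 1.625e+08 → L_total = 10·log₁₀(1.625e+08) = 82.11 dB(A).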